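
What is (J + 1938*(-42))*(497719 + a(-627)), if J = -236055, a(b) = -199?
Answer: -157938221520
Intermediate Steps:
(J + 1938*(-42))*(497719 + a(-627)) = (-236055 + 1938*(-42))*(497719 - 199) = (-236055 - 81396)*497520 = -317451*497520 = -157938221520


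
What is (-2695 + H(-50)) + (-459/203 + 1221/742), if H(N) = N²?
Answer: -4209255/21518 ≈ -195.62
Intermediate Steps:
(-2695 + H(-50)) + (-459/203 + 1221/742) = (-2695 + (-50)²) + (-459/203 + 1221/742) = (-2695 + 2500) + (-459*1/203 + 1221*(1/742)) = -195 + (-459/203 + 1221/742) = -195 - 13245/21518 = -4209255/21518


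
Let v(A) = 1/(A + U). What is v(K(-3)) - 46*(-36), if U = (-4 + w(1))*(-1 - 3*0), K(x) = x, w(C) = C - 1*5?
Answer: 8281/5 ≈ 1656.2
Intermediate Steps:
w(C) = -5 + C (w(C) = C - 5 = -5 + C)
U = 8 (U = (-4 + (-5 + 1))*(-1 - 3*0) = (-4 - 4)*(-1 + 0) = -8*(-1) = 8)
v(A) = 1/(8 + A) (v(A) = 1/(A + 8) = 1/(8 + A))
v(K(-3)) - 46*(-36) = 1/(8 - 3) - 46*(-36) = 1/5 + 1656 = ⅕ + 1656 = 8281/5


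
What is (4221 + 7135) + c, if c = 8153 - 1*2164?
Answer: 17345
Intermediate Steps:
c = 5989 (c = 8153 - 2164 = 5989)
(4221 + 7135) + c = (4221 + 7135) + 5989 = 11356 + 5989 = 17345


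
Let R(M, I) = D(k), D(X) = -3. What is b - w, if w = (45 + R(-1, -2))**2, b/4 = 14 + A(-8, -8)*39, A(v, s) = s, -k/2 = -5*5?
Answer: -2956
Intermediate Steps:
k = 50 (k = -(-10)*5 = -2*(-25) = 50)
R(M, I) = -3
b = -1192 (b = 4*(14 - 8*39) = 4*(14 - 312) = 4*(-298) = -1192)
w = 1764 (w = (45 - 3)**2 = 42**2 = 1764)
b - w = -1192 - 1*1764 = -1192 - 1764 = -2956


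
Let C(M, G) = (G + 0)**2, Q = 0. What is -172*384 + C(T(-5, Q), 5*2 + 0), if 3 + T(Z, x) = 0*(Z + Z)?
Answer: -65948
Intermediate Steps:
T(Z, x) = -3 (T(Z, x) = -3 + 0*(Z + Z) = -3 + 0*(2*Z) = -3 + 0 = -3)
C(M, G) = G**2
-172*384 + C(T(-5, Q), 5*2 + 0) = -172*384 + (5*2 + 0)**2 = -66048 + (10 + 0)**2 = -66048 + 10**2 = -66048 + 100 = -65948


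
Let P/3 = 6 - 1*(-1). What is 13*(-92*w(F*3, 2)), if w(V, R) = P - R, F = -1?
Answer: -22724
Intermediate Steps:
P = 21 (P = 3*(6 - 1*(-1)) = 3*(6 + 1) = 3*7 = 21)
w(V, R) = 21 - R
13*(-92*w(F*3, 2)) = 13*(-92*(21 - 1*2)) = 13*(-92*(21 - 2)) = 13*(-92*19) = 13*(-1748) = -22724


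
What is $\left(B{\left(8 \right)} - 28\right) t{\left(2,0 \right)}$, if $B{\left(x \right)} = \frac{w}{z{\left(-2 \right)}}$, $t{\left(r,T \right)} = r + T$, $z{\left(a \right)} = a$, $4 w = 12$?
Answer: $-59$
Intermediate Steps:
$w = 3$ ($w = \frac{1}{4} \cdot 12 = 3$)
$t{\left(r,T \right)} = T + r$
$B{\left(x \right)} = - \frac{3}{2}$ ($B{\left(x \right)} = \frac{3}{-2} = 3 \left(- \frac{1}{2}\right) = - \frac{3}{2}$)
$\left(B{\left(8 \right)} - 28\right) t{\left(2,0 \right)} = \left(- \frac{3}{2} - 28\right) \left(0 + 2\right) = \left(- \frac{59}{2}\right) 2 = -59$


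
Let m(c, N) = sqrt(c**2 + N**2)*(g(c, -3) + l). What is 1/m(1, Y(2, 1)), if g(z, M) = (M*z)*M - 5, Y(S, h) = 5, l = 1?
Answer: sqrt(26)/130 ≈ 0.039223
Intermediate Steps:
g(z, M) = -5 + z*M**2 (g(z, M) = z*M**2 - 5 = -5 + z*M**2)
m(c, N) = sqrt(N**2 + c**2)*(-4 + 9*c) (m(c, N) = sqrt(c**2 + N**2)*((-5 + c*(-3)**2) + 1) = sqrt(N**2 + c**2)*((-5 + c*9) + 1) = sqrt(N**2 + c**2)*((-5 + 9*c) + 1) = sqrt(N**2 + c**2)*(-4 + 9*c))
1/m(1, Y(2, 1)) = 1/(sqrt(5**2 + 1**2)*(-4 + 9*1)) = 1/(sqrt(25 + 1)*(-4 + 9)) = 1/(sqrt(26)*5) = 1/(5*sqrt(26)) = sqrt(26)/130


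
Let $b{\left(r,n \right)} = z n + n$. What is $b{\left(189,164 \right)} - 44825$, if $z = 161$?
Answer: $-18257$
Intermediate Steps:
$b{\left(r,n \right)} = 162 n$ ($b{\left(r,n \right)} = 161 n + n = 162 n$)
$b{\left(189,164 \right)} - 44825 = 162 \cdot 164 - 44825 = 26568 - 44825 = -18257$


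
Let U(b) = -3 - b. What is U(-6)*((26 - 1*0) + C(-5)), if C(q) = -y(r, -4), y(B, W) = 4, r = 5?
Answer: 66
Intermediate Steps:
C(q) = -4 (C(q) = -1*4 = -4)
U(-6)*((26 - 1*0) + C(-5)) = (-3 - 1*(-6))*((26 - 1*0) - 4) = (-3 + 6)*((26 + 0) - 4) = 3*(26 - 4) = 3*22 = 66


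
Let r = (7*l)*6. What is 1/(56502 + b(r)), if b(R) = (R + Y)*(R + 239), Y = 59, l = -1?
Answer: 1/59851 ≈ 1.6708e-5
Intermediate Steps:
r = -42 (r = (7*(-1))*6 = -7*6 = -42)
b(R) = (59 + R)*(239 + R) (b(R) = (R + 59)*(R + 239) = (59 + R)*(239 + R))
1/(56502 + b(r)) = 1/(56502 + (14101 + (-42)² + 298*(-42))) = 1/(56502 + (14101 + 1764 - 12516)) = 1/(56502 + 3349) = 1/59851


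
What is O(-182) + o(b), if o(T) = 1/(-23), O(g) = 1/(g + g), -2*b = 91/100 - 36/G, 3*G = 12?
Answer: -387/8372 ≈ -0.046225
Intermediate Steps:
G = 4 (G = (⅓)*12 = 4)
b = 809/200 (b = -(91/100 - 36/4)/2 = -(91*(1/100) - 36*¼)/2 = -(91/100 - 9)/2 = -½*(-809/100) = 809/200 ≈ 4.0450)
O(g) = 1/(2*g)
o(T) = -1/23
O(-182) + o(b) = (½)/(-182) - 1/23 = (½)*(-1/182) - 1/23 = -1/364 - 1/23 = -387/8372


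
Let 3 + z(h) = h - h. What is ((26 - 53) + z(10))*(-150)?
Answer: 4500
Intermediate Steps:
z(h) = -3 (z(h) = -3 + (h - h) = -3 + 0 = -3)
((26 - 53) + z(10))*(-150) = ((26 - 53) - 3)*(-150) = (-27 - 3)*(-150) = -30*(-150) = 4500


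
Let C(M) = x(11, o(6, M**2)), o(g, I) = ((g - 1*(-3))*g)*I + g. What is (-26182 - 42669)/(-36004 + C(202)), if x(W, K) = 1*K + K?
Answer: -68851/4370840 ≈ -0.015752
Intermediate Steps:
o(g, I) = g + I*g*(3 + g) (o(g, I) = ((g + 3)*g)*I + g = ((3 + g)*g)*I + g = (g*(3 + g))*I + g = I*g*(3 + g) + g = g + I*g*(3 + g))
x(W, K) = 2*K (x(W, K) = K + K = 2*K)
C(M) = 12 + 108*M**2 (C(M) = 2*(6*(1 + 3*M**2 + M**2*6)) = 2*(6*(1 + 3*M**2 + 6*M**2)) = 2*(6*(1 + 9*M**2)) = 2*(6 + 54*M**2) = 12 + 108*M**2)
(-26182 - 42669)/(-36004 + C(202)) = (-26182 - 42669)/(-36004 + (12 + 108*202**2)) = -68851/(-36004 + (12 + 108*40804)) = -68851/(-36004 + (12 + 4406832)) = -68851/(-36004 + 4406844) = -68851/4370840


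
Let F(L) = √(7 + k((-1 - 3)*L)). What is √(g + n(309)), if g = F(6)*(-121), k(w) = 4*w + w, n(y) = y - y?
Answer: 11*113^(¼)*√(-I) ≈ 25.36 - 25.36*I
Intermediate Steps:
n(y) = 0
k(w) = 5*w
F(L) = √(7 - 20*L) (F(L) = √(7 + 5*((-1 - 3)*L)) = √(7 + 5*(-4*L)) = √(7 - 20*L))
g = -121*I*√113 (g = √(7 - 20*6)*(-121) = √(7 - 120)*(-121) = √(-113)*(-121) = (I*√113)*(-121) = -121*I*√113 ≈ -1286.2*I)
√(g + n(309)) = √(-121*I*√113 + 0) = √(-121*I*√113) = 11*113^(¼)*√(-I)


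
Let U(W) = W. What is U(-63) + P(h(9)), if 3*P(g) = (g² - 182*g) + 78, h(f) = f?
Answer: -556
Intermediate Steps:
P(g) = 26 - 182*g/3 + g²/3 (P(g) = ((g² - 182*g) + 78)/3 = (78 + g² - 182*g)/3 = 26 - 182*g/3 + g²/3)
U(-63) + P(h(9)) = -63 + (26 - 182/3*9 + (⅓)*9²) = -63 + (26 - 546 + (⅓)*81) = -63 + (26 - 546 + 27) = -63 - 493 = -556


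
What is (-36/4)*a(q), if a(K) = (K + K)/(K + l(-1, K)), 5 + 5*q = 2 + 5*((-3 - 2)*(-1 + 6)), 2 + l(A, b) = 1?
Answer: -2304/133 ≈ -17.323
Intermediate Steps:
l(A, b) = -1 (l(A, b) = -2 + 1 = -1)
q = -128/5 (q = -1 + (2 + 5*((-3 - 2)*(-1 + 6)))/5 = -1 + (2 + 5*(-5*5))/5 = -1 + (2 + 5*(-25))/5 = -1 + (2 - 125)/5 = -1 + (⅕)*(-123) = -1 - 123/5 = -128/5 ≈ -25.600)
a(K) = 2*K/(-1 + K) (a(K) = (K + K)/(K - 1) = (2*K)/(-1 + K) = 2*K/(-1 + K))
(-36/4)*a(q) = (-36/4)*(2*(-128/5)/(-1 - 128/5)) = (-36*¼)*(2*(-128/5)/(-133/5)) = -18*(-128)*(-5)/(5*133) = -9*256/133 = -2304/133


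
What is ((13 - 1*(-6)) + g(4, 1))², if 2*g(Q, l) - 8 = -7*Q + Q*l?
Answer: 121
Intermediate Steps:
g(Q, l) = 4 - 7*Q/2 + Q*l/2 (g(Q, l) = 4 + (-7*Q + Q*l)/2 = 4 + (-7*Q/2 + Q*l/2) = 4 - 7*Q/2 + Q*l/2)
((13 - 1*(-6)) + g(4, 1))² = ((13 - 1*(-6)) + (4 - 7/2*4 + (½)*4*1))² = ((13 + 6) + (4 - 14 + 2))² = (19 - 8)² = 11² = 121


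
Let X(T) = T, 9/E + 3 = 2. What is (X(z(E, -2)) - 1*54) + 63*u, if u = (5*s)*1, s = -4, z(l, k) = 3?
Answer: -1311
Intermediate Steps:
E = -9 (E = 9/(-3 + 2) = 9/(-1) = 9*(-1) = -9)
u = -20 (u = (5*(-4))*1 = -20*1 = -20)
(X(z(E, -2)) - 1*54) + 63*u = (3 - 1*54) + 63*(-20) = (3 - 54) - 1260 = -51 - 1260 = -1311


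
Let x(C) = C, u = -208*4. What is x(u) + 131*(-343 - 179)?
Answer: -69214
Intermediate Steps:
u = -832 (u = -26*32 = -832)
x(u) + 131*(-343 - 179) = -832 + 131*(-343 - 179) = -832 + 131*(-522) = -832 - 68382 = -69214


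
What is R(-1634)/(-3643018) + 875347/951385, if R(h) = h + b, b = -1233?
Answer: 3191632498041/3465912679930 ≈ 0.92086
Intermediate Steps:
R(h) = -1233 + h (R(h) = h - 1233 = -1233 + h)
R(-1634)/(-3643018) + 875347/951385 = (-1233 - 1634)/(-3643018) + 875347/951385 = -2867*(-1/3643018) + 875347*(1/951385) = 2867/3643018 + 875347/951385 = 3191632498041/3465912679930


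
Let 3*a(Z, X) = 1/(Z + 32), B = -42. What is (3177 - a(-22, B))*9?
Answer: 285927/10 ≈ 28593.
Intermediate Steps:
a(Z, X) = 1/(3*(32 + Z)) (a(Z, X) = 1/(3*(Z + 32)) = 1/(3*(32 + Z)))
(3177 - a(-22, B))*9 = (3177 - 1/(3*(32 - 22)))*9 = (3177 - 1/(3*10))*9 = (3177 - 1*1/30)*9 = (3177 - 1/30)*9 = (95309/30)*9 = 285927/10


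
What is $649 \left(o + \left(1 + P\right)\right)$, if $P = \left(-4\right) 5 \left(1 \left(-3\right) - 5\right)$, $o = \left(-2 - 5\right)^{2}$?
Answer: $136290$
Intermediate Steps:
$o = 49$ ($o = \left(-7\right)^{2} = 49$)
$P = 160$ ($P = - 20 \left(-3 - 5\right) = \left(-20\right) \left(-8\right) = 160$)
$649 \left(o + \left(1 + P\right)\right) = 649 \left(49 + \left(1 + 160\right)\right) = 649 \left(49 + 161\right) = 649 \cdot 210 = 136290$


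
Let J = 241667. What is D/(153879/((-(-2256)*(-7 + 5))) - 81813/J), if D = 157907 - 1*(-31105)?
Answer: -68699656358016/12518872183 ≈ -5487.7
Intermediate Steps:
D = 189012 (D = 157907 + 31105 = 189012)
D/(153879/((-(-2256)*(-7 + 5))) - 81813/J) = 189012/(153879/((-(-2256)*(-7 + 5))) - 81813/241667) = 189012/(153879/((-(-2256)*(-2))) - 81813*1/241667) = 189012/(153879/((-752*6)) - 81813/241667) = 189012/(153879/(-4512) - 81813/241667) = 189012/(153879*(-1/4512) - 81813/241667) = 189012/(-51293/1504 - 81813/241667) = 189012/(-12518872183/363467168) = 189012*(-363467168/12518872183) = -68699656358016/12518872183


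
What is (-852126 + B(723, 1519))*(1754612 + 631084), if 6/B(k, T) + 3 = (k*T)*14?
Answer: -10418895603114146688/5125105 ≈ -2.0329e+12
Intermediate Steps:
B(k, T) = 6/(-3 + 14*T*k) (B(k, T) = 6/(-3 + (k*T)*14) = 6/(-3 + (T*k)*14) = 6/(-3 + 14*T*k))
(-852126 + B(723, 1519))*(1754612 + 631084) = (-852126 + 6/(-3 + 14*1519*723))*(1754612 + 631084) = (-852126 + 6/(-3 + 15375318))*2385696 = (-852126 + 6/15375315)*2385696 = (-852126 + 6*(1/15375315))*2385696 = (-852126 + 2/5125105)*2385696 = -4367235223228/5125105*2385696 = -10418895603114146688/5125105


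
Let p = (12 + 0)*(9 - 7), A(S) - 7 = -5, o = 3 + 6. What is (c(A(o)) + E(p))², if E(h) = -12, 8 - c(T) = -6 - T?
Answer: 16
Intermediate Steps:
o = 9
A(S) = 2 (A(S) = 7 - 5 = 2)
c(T) = 14 + T (c(T) = 8 - (-6 - T) = 8 + (6 + T) = 14 + T)
p = 24 (p = 12*2 = 24)
(c(A(o)) + E(p))² = ((14 + 2) - 12)² = (16 - 12)² = 4² = 16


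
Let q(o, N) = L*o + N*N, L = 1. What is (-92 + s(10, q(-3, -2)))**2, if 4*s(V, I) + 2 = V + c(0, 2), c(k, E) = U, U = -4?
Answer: 8281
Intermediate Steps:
c(k, E) = -4
q(o, N) = o + N**2 (q(o, N) = 1*o + N*N = o + N**2)
s(V, I) = -3/2 + V/4 (s(V, I) = -1/2 + (V - 4)/4 = -1/2 + (-4 + V)/4 = -1/2 + (-1 + V/4) = -3/2 + V/4)
(-92 + s(10, q(-3, -2)))**2 = (-92 + (-3/2 + (1/4)*10))**2 = (-92 + (-3/2 + 5/2))**2 = (-92 + 1)**2 = (-91)**2 = 8281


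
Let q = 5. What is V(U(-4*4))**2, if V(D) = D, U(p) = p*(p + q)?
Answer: 30976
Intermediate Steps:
U(p) = p*(5 + p) (U(p) = p*(p + 5) = p*(5 + p))
V(U(-4*4))**2 = ((-4*4)*(5 - 4*4))**2 = (-16*(5 - 16))**2 = (-16*(-11))**2 = 176**2 = 30976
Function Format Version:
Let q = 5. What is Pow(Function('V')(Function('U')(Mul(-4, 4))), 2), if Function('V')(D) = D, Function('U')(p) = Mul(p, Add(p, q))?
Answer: 30976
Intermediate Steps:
Function('U')(p) = Mul(p, Add(5, p)) (Function('U')(p) = Mul(p, Add(p, 5)) = Mul(p, Add(5, p)))
Pow(Function('V')(Function('U')(Mul(-4, 4))), 2) = Pow(Mul(Mul(-4, 4), Add(5, Mul(-4, 4))), 2) = Pow(Mul(-16, Add(5, -16)), 2) = Pow(Mul(-16, -11), 2) = Pow(176, 2) = 30976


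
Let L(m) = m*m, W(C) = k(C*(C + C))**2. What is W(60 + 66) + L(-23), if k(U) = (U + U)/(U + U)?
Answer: 530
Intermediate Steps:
k(U) = 1 (k(U) = (2*U)/((2*U)) = (2*U)*(1/(2*U)) = 1)
W(C) = 1 (W(C) = 1**2 = 1)
L(m) = m**2
W(60 + 66) + L(-23) = 1 + (-23)**2 = 1 + 529 = 530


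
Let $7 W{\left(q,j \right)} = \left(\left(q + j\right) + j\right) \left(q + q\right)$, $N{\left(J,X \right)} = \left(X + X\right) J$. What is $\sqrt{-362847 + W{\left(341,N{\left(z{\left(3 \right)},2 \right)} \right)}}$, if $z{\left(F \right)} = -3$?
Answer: $\frac{i \sqrt{16266145}}{7} \approx 576.16 i$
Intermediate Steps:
$N{\left(J,X \right)} = 2 J X$ ($N{\left(J,X \right)} = 2 X J = 2 J X$)
$W{\left(q,j \right)} = \frac{2 q \left(q + 2 j\right)}{7}$ ($W{\left(q,j \right)} = \frac{\left(\left(q + j\right) + j\right) \left(q + q\right)}{7} = \frac{\left(\left(j + q\right) + j\right) 2 q}{7} = \frac{\left(q + 2 j\right) 2 q}{7} = \frac{2 q \left(q + 2 j\right)}{7}$)
$\sqrt{-362847 + W{\left(341,N{\left(z{\left(3 \right)},2 \right)} \right)}} = \sqrt{-362847 + \frac{2}{7} \cdot 341 \left(341 + 2 \cdot 2 \left(-3\right) 2\right)} = \sqrt{-362847 + \frac{2}{7} \cdot 341 \left(341 + 2 \left(-12\right)\right)} = \sqrt{-362847 + \frac{2}{7} \cdot 341 \left(341 - 24\right)} = \sqrt{-362847 + \frac{2}{7} \cdot 341 \cdot 317} = \sqrt{-362847 + \frac{216194}{7}} = \sqrt{- \frac{2323735}{7}} = \frac{i \sqrt{16266145}}{7}$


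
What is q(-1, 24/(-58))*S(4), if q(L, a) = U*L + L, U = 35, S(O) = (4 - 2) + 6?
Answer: -288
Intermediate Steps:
S(O) = 8 (S(O) = 2 + 6 = 8)
q(L, a) = 36*L (q(L, a) = 35*L + L = 36*L)
q(-1, 24/(-58))*S(4) = (36*(-1))*8 = -36*8 = -288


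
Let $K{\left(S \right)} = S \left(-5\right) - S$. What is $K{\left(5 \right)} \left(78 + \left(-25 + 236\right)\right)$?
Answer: $-8670$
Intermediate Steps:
$K{\left(S \right)} = - 6 S$ ($K{\left(S \right)} = - 5 S - S = - 6 S$)
$K{\left(5 \right)} \left(78 + \left(-25 + 236\right)\right) = \left(-6\right) 5 \left(78 + \left(-25 + 236\right)\right) = - 30 \left(78 + 211\right) = \left(-30\right) 289 = -8670$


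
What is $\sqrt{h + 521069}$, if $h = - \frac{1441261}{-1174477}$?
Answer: $\frac{\sqrt{718762303525927998}}{1174477} \approx 721.85$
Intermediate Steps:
$h = \frac{1441261}{1174477}$ ($h = \left(-1441261\right) \left(- \frac{1}{1174477}\right) = \frac{1441261}{1174477} \approx 1.2272$)
$\sqrt{h + 521069} = \sqrt{\frac{1441261}{1174477} + 521069} = \sqrt{\frac{611984997174}{1174477}} = \frac{\sqrt{718762303525927998}}{1174477}$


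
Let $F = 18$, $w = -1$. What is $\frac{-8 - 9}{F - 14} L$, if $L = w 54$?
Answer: $\frac{459}{2} \approx 229.5$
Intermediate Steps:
$L = -54$ ($L = \left(-1\right) 54 = -54$)
$\frac{-8 - 9}{F - 14} L = \frac{-8 - 9}{18 - 14} \left(-54\right) = - \frac{17}{4} \left(-54\right) = \left(-17\right) \frac{1}{4} \left(-54\right) = \left(- \frac{17}{4}\right) \left(-54\right) = \frac{459}{2}$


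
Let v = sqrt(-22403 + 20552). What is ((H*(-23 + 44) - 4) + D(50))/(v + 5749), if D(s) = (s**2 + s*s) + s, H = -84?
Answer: 9434109/16526426 - 1641*I*sqrt(1851)/16526426 ≈ 0.57085 - 0.004272*I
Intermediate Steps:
D(s) = s + 2*s**2 (D(s) = (s**2 + s**2) + s = 2*s**2 + s = s + 2*s**2)
v = I*sqrt(1851) (v = sqrt(-1851) = I*sqrt(1851) ≈ 43.023*I)
((H*(-23 + 44) - 4) + D(50))/(v + 5749) = ((-84*(-23 + 44) - 4) + 50*(1 + 2*50))/(I*sqrt(1851) + 5749) = ((-84*21 - 4) + 50*(1 + 100))/(5749 + I*sqrt(1851)) = ((-1764 - 4) + 50*101)/(5749 + I*sqrt(1851)) = (-1768 + 5050)/(5749 + I*sqrt(1851)) = 3282/(5749 + I*sqrt(1851))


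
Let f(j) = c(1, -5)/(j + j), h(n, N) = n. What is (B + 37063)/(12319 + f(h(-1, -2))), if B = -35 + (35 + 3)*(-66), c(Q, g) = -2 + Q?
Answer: 69040/24639 ≈ 2.8021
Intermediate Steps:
f(j) = -1/(2*j) (f(j) = (-2 + 1)/(j + j) = -1/(2*j))
B = -2543 (B = -35 + 38*(-66) = -35 - 2508 = -2543)
(B + 37063)/(12319 + f(h(-1, -2))) = (-2543 + 37063)/(12319 - 1/2/(-1)) = 34520/(12319 - 1/2*(-1)) = 34520/(12319 + 1/2) = 34520/(24639/2) = 34520*(2/24639) = 69040/24639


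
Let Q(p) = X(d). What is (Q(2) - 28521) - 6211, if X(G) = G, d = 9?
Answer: -34723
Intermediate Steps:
Q(p) = 9
(Q(2) - 28521) - 6211 = (9 - 28521) - 6211 = -28512 - 6211 = -34723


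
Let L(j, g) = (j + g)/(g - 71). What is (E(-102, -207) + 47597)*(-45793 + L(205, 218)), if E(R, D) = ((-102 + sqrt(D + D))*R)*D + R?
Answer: 4725564310228/49 - 142121458872*I*sqrt(46)/49 ≈ 9.644e+10 - 1.9672e+10*I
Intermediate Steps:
L(j, g) = (g + j)/(-71 + g)
E(R, D) = R + D*R*(-102 + sqrt(2)*sqrt(D)) (E(R, D) = ((-102 + sqrt(2*D))*R)*D + R = ((-102 + sqrt(2)*sqrt(D))*R)*D + R = (R*(-102 + sqrt(2)*sqrt(D)))*D + R = D*R*(-102 + sqrt(2)*sqrt(D)) + R = R + D*R*(-102 + sqrt(2)*sqrt(D)))
(E(-102, -207) + 47597)*(-45793 + L(205, 218)) = (-102*(1 - 102*(-207) + sqrt(2)*(-207)**(3/2)) + 47597)*(-45793 + (218 + 205)/(-71 + 218)) = (-102*(1 + 21114 + sqrt(2)*(-621*I*sqrt(23))) + 47597)*(-45793 + 423/147) = (-102*(1 + 21114 - 621*I*sqrt(46)) + 47597)*(-45793 + (1/147)*423) = (-102*(21115 - 621*I*sqrt(46)) + 47597)*(-45793 + 141/49) = ((-2153730 + 63342*I*sqrt(46)) + 47597)*(-2243716/49) = (-2106133 + 63342*I*sqrt(46))*(-2243716/49) = 4725564310228/49 - 142121458872*I*sqrt(46)/49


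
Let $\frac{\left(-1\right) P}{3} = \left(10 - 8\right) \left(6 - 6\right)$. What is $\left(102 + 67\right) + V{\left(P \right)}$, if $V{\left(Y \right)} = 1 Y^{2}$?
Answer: $169$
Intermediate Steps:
$P = 0$ ($P = - 3 \left(10 - 8\right) \left(6 - 6\right) = - 3 \cdot 2 \cdot 0 = \left(-3\right) 0 = 0$)
$V{\left(Y \right)} = Y^{2}$
$\left(102 + 67\right) + V{\left(P \right)} = \left(102 + 67\right) + 0^{2} = 169 + 0 = 169$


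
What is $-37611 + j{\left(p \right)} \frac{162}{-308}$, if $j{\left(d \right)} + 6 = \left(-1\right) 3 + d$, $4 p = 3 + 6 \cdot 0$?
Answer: $- \frac{2105973}{56} \approx -37607.0$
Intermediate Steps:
$p = \frac{3}{4}$ ($p = \frac{3 + 6 \cdot 0}{4} = \frac{3 + 0}{4} = \frac{1}{4} \cdot 3 = \frac{3}{4} \approx 0.75$)
$j{\left(d \right)} = -9 + d$ ($j{\left(d \right)} = -6 + \left(\left(-1\right) 3 + d\right) = -6 + \left(-3 + d\right) = -9 + d$)
$-37611 + j{\left(p \right)} \frac{162}{-308} = -37611 + \left(-9 + \frac{3}{4}\right) \frac{162}{-308} = -37611 - \frac{33 \cdot 162 \left(- \frac{1}{308}\right)}{4} = -37611 - - \frac{243}{56} = -37611 + \frac{243}{56} = - \frac{2105973}{56}$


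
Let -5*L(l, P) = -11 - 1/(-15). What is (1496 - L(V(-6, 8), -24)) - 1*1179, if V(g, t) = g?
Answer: 23611/75 ≈ 314.81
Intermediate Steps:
L(l, P) = 164/75 (L(l, P) = -(-11 - 1/(-15))/5 = -(-11 - 1*(-1/15))/5 = -(-11 + 1/15)/5 = -⅕*(-164/15) = 164/75)
(1496 - L(V(-6, 8), -24)) - 1*1179 = (1496 - 1*164/75) - 1*1179 = (1496 - 164/75) - 1179 = 112036/75 - 1179 = 23611/75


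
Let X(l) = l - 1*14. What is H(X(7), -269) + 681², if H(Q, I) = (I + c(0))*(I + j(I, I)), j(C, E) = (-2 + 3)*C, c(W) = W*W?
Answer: 608483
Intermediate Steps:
c(W) = W²
X(l) = -14 + l (X(l) = l - 14 = -14 + l)
j(C, E) = C (j(C, E) = 1*C = C)
H(Q, I) = 2*I² (H(Q, I) = (I + 0²)*(I + I) = (I + 0)*(2*I) = I*(2*I) = 2*I²)
H(X(7), -269) + 681² = 2*(-269)² + 681² = 2*72361 + 463761 = 144722 + 463761 = 608483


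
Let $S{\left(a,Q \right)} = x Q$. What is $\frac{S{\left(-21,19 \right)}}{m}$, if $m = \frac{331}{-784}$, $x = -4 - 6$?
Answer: $\frac{148960}{331} \approx 450.03$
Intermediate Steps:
$x = -10$
$S{\left(a,Q \right)} = - 10 Q$
$m = - \frac{331}{784}$ ($m = 331 \left(- \frac{1}{784}\right) = - \frac{331}{784} \approx -0.42219$)
$\frac{S{\left(-21,19 \right)}}{m} = \frac{\left(-10\right) 19}{- \frac{331}{784}} = \left(-190\right) \left(- \frac{784}{331}\right) = \frac{148960}{331}$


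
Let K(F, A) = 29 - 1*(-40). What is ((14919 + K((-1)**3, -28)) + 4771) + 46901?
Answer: 66660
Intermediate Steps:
K(F, A) = 69 (K(F, A) = 29 + 40 = 69)
((14919 + K((-1)**3, -28)) + 4771) + 46901 = ((14919 + 69) + 4771) + 46901 = (14988 + 4771) + 46901 = 19759 + 46901 = 66660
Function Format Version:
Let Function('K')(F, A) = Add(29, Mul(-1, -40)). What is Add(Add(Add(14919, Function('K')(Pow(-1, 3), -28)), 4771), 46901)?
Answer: 66660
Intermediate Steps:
Function('K')(F, A) = 69 (Function('K')(F, A) = Add(29, 40) = 69)
Add(Add(Add(14919, Function('K')(Pow(-1, 3), -28)), 4771), 46901) = Add(Add(Add(14919, 69), 4771), 46901) = Add(Add(14988, 4771), 46901) = Add(19759, 46901) = 66660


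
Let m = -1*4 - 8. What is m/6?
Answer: -2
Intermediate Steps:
m = -12 (m = -4 - 8 = -12)
m/6 = -12/6 = -12*1/6 = -2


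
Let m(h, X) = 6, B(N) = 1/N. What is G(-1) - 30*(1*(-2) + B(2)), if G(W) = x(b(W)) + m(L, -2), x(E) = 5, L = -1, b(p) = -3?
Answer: 56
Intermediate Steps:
B(N) = 1/N
G(W) = 11 (G(W) = 5 + 6 = 11)
G(-1) - 30*(1*(-2) + B(2)) = 11 - 30*(1*(-2) + 1/2) = 11 - 30*(-2 + ½) = 11 - 30*(-3/2) = 11 + 45 = 56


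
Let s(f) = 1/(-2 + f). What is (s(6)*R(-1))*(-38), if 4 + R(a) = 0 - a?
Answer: 57/2 ≈ 28.500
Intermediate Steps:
R(a) = -4 - a (R(a) = -4 + (0 - a) = -4 - a)
(s(6)*R(-1))*(-38) = ((-4 - 1*(-1))/(-2 + 6))*(-38) = ((-4 + 1)/4)*(-38) = ((¼)*(-3))*(-38) = -¾*(-38) = 57/2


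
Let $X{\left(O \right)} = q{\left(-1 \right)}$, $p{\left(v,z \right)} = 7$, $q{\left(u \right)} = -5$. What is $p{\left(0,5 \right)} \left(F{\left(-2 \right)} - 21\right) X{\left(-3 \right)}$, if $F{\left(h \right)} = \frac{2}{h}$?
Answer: $770$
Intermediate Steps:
$X{\left(O \right)} = -5$
$p{\left(0,5 \right)} \left(F{\left(-2 \right)} - 21\right) X{\left(-3 \right)} = 7 \left(\frac{2}{-2} - 21\right) \left(-5\right) = 7 \left(2 \left(- \frac{1}{2}\right) - 21\right) \left(-5\right) = 7 \left(-1 - 21\right) \left(-5\right) = 7 \left(-22\right) \left(-5\right) = \left(-154\right) \left(-5\right) = 770$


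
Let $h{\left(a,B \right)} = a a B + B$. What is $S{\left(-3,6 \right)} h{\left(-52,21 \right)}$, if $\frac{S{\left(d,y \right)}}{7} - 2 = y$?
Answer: $3181080$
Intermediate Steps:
$h{\left(a,B \right)} = B + B a^{2}$ ($h{\left(a,B \right)} = a^{2} B + B = B a^{2} + B = B + B a^{2}$)
$S{\left(d,y \right)} = 14 + 7 y$
$S{\left(-3,6 \right)} h{\left(-52,21 \right)} = \left(14 + 7 \cdot 6\right) 21 \left(1 + \left(-52\right)^{2}\right) = \left(14 + 42\right) 21 \left(1 + 2704\right) = 56 \cdot 21 \cdot 2705 = 56 \cdot 56805 = 3181080$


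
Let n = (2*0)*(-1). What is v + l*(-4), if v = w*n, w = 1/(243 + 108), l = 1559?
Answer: -6236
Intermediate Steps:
n = 0 (n = 0*(-1) = 0)
w = 1/351 ≈ 0.0028490
v = 0 (v = (1/351)*0 = 0)
v + l*(-4) = 0 + 1559*(-4) = 0 - 6236 = -6236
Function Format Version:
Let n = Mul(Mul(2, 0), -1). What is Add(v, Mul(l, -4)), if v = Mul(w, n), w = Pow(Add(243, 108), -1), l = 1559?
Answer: -6236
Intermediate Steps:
n = 0 (n = Mul(0, -1) = 0)
w = Rational(1, 351) (w = Pow(351, -1) = Rational(1, 351) ≈ 0.0028490)
v = 0 (v = Mul(Rational(1, 351), 0) = 0)
Add(v, Mul(l, -4)) = Add(0, Mul(1559, -4)) = Add(0, -6236) = -6236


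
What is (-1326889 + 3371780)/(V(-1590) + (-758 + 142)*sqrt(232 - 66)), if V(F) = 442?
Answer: -451920911/31397166 - 314913214*sqrt(166)/15698583 ≈ -272.85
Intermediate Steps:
(-1326889 + 3371780)/(V(-1590) + (-758 + 142)*sqrt(232 - 66)) = (-1326889 + 3371780)/(442 + (-758 + 142)*sqrt(232 - 66)) = 2044891/(442 - 616*sqrt(166))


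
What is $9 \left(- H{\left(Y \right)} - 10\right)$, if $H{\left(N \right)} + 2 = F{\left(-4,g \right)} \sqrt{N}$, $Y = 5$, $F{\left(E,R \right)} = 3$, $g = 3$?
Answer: $-72 - 27 \sqrt{5} \approx -132.37$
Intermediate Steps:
$H{\left(N \right)} = -2 + 3 \sqrt{N}$
$9 \left(- H{\left(Y \right)} - 10\right) = 9 \left(- (-2 + 3 \sqrt{5}) - 10\right) = 9 \left(\left(2 - 3 \sqrt{5}\right) - 10\right) = 9 \left(-8 - 3 \sqrt{5}\right) = -72 - 27 \sqrt{5}$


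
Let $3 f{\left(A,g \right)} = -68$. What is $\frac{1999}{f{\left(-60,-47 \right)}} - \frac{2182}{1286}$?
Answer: $- \frac{3930259}{43724} \approx -89.888$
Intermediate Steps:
$f{\left(A,g \right)} = - \frac{68}{3}$ ($f{\left(A,g \right)} = \frac{1}{3} \left(-68\right) = - \frac{68}{3}$)
$\frac{1999}{f{\left(-60,-47 \right)}} - \frac{2182}{1286} = \frac{1999}{- \frac{68}{3}} - \frac{2182}{1286} = 1999 \left(- \frac{3}{68}\right) - \frac{1091}{643} = - \frac{5997}{68} - \frac{1091}{643} = - \frac{3930259}{43724}$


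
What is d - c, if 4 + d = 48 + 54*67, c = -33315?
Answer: 36977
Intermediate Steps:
d = 3662 (d = -4 + (48 + 54*67) = -4 + (48 + 3618) = -4 + 3666 = 3662)
d - c = 3662 - 1*(-33315) = 3662 + 33315 = 36977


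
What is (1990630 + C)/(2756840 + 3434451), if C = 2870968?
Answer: 4861598/6191291 ≈ 0.78523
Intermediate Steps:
(1990630 + C)/(2756840 + 3434451) = (1990630 + 2870968)/(2756840 + 3434451) = 4861598/6191291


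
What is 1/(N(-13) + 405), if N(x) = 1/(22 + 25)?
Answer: 47/19036 ≈ 0.0024690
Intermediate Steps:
N(x) = 1/47
1/(N(-13) + 405) = 1/(1/47 + 405) = 1/(19036/47) = 47/19036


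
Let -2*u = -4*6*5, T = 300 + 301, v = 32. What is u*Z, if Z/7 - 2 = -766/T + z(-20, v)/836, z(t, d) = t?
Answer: 37009980/125609 ≈ 294.64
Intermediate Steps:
T = 601
u = 60 (u = -(-4*6)*5/2 = -(-12)*5 = -1/2*(-120) = 60)
Z = 616833/125609 (Z = 14 + 7*(-766/601 - 20/836) = 14 + 7*(-766*1/601 - 20*1/836) = 14 + 7*(-766/601 - 5/209) = 14 + 7*(-163099/125609) = 14 - 1141693/125609 = 616833/125609 ≈ 4.9107)
u*Z = 60*(616833/125609) = 37009980/125609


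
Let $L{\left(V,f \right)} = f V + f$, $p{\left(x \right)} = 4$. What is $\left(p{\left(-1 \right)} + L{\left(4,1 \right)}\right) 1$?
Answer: $9$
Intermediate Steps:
$L{\left(V,f \right)} = f + V f$ ($L{\left(V,f \right)} = V f + f = f + V f$)
$\left(p{\left(-1 \right)} + L{\left(4,1 \right)}\right) 1 = \left(4 + 1 \left(1 + 4\right)\right) 1 = \left(4 + 1 \cdot 5\right) 1 = \left(4 + 5\right) 1 = 9 \cdot 1 = 9$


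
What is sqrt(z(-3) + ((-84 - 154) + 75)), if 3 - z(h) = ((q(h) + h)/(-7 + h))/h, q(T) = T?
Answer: I*sqrt(3995)/5 ≈ 12.641*I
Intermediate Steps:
z(h) = 3 - 2/(-7 + h) (z(h) = 3 - (h + h)/(-7 + h)/h = 3 - (2*h)/(-7 + h)/h = 3 - 2*h/(-7 + h)/h = 3 - 2/(-7 + h))
sqrt(z(-3) + ((-84 - 154) + 75)) = sqrt((-23 + 3*(-3))/(-7 - 3) + ((-84 - 154) + 75)) = sqrt((-23 - 9)/(-10) + (-238 + 75)) = sqrt(-1/10*(-32) - 163) = sqrt(16/5 - 163) = sqrt(-799/5) = I*sqrt(3995)/5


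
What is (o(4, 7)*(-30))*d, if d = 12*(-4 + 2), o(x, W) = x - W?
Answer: -2160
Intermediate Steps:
d = -24 (d = 12*(-2) = -24)
(o(4, 7)*(-30))*d = ((4 - 1*7)*(-30))*(-24) = ((4 - 7)*(-30))*(-24) = -3*(-30)*(-24) = 90*(-24) = -2160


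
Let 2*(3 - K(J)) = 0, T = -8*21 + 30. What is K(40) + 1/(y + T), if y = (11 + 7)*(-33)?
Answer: 2195/732 ≈ 2.9986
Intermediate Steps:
T = -138 (T = -168 + 30 = -138)
K(J) = 3 (K(J) = 3 - ½*0 = 3 + 0 = 3)
y = -594 (y = 18*(-33) = -594)
K(40) + 1/(y + T) = 3 + 1/(-594 - 138) = 3 + 1/(-732) = 3 - 1/732 = 2195/732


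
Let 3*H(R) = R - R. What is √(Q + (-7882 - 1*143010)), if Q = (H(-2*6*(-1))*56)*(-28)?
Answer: 2*I*√37723 ≈ 388.45*I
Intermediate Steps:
H(R) = 0 (H(R) = (R - R)/3 = (⅓)*0 = 0)
Q = 0 (Q = (0*56)*(-28) = 0*(-28) = 0)
√(Q + (-7882 - 1*143010)) = √(0 + (-7882 - 1*143010)) = √(0 + (-7882 - 143010)) = √(0 - 150892) = √(-150892) = 2*I*√37723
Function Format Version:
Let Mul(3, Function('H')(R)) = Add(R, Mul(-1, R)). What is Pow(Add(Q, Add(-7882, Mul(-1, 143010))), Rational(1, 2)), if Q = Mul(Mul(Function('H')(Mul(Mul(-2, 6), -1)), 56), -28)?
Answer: Mul(2, I, Pow(37723, Rational(1, 2))) ≈ Mul(388.45, I)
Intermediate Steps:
Function('H')(R) = 0 (Function('H')(R) = Mul(Rational(1, 3), Add(R, Mul(-1, R))) = Mul(Rational(1, 3), 0) = 0)
Q = 0 (Q = Mul(Mul(0, 56), -28) = Mul(0, -28) = 0)
Pow(Add(Q, Add(-7882, Mul(-1, 143010))), Rational(1, 2)) = Pow(Add(0, Add(-7882, Mul(-1, 143010))), Rational(1, 2)) = Pow(Add(0, Add(-7882, -143010)), Rational(1, 2)) = Pow(Add(0, -150892), Rational(1, 2)) = Pow(-150892, Rational(1, 2)) = Mul(2, I, Pow(37723, Rational(1, 2)))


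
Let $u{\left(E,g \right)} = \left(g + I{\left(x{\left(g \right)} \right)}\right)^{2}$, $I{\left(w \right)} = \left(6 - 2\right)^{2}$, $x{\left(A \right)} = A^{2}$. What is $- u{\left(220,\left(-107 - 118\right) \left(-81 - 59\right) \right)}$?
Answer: $-993258256$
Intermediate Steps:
$I{\left(w \right)} = 16$ ($I{\left(w \right)} = 4^{2} = 16$)
$u{\left(E,g \right)} = \left(16 + g\right)^{2}$ ($u{\left(E,g \right)} = \left(g + 16\right)^{2} = \left(16 + g\right)^{2}$)
$- u{\left(220,\left(-107 - 118\right) \left(-81 - 59\right) \right)} = - \left(16 + \left(-107 - 118\right) \left(-81 - 59\right)\right)^{2} = - \left(16 - -31500\right)^{2} = - \left(16 + 31500\right)^{2} = - 31516^{2} = \left(-1\right) 993258256 = -993258256$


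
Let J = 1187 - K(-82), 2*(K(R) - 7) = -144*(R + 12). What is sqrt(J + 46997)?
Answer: 3*sqrt(4793) ≈ 207.69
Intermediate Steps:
K(R) = -857 - 72*R (K(R) = 7 + (-144*(R + 12))/2 = 7 + (-144*(12 + R))/2 = 7 + (-1728 - 144*R)/2 = 7 + (-864 - 72*R) = -857 - 72*R)
J = -3860 (J = 1187 - (-857 - 72*(-82)) = 1187 - (-857 + 5904) = 1187 - 1*5047 = 1187 - 5047 = -3860)
sqrt(J + 46997) = sqrt(-3860 + 46997) = sqrt(43137) = 3*sqrt(4793)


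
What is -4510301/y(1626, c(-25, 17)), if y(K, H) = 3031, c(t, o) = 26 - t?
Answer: -4510301/3031 ≈ -1488.1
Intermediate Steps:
-4510301/y(1626, c(-25, 17)) = -4510301/3031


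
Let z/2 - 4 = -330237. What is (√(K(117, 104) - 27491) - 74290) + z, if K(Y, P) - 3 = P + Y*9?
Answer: -734756 + I*√26331 ≈ -7.3476e+5 + 162.27*I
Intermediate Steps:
z = -660466 (z = 8 + 2*(-330237) = 8 - 660474 = -660466)
K(Y, P) = 3 + P + 9*Y (K(Y, P) = 3 + (P + Y*9) = 3 + (P + 9*Y) = 3 + P + 9*Y)
(√(K(117, 104) - 27491) - 74290) + z = (√((3 + 104 + 9*117) - 27491) - 74290) - 660466 = (√((3 + 104 + 1053) - 27491) - 74290) - 660466 = (√(1160 - 27491) - 74290) - 660466 = (√(-26331) - 74290) - 660466 = (I*√26331 - 74290) - 660466 = (-74290 + I*√26331) - 660466 = -734756 + I*√26331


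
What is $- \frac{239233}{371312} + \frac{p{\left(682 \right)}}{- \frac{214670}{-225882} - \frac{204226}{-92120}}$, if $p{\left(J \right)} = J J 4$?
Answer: $\frac{3324429424647992951}{5659534904816} \approx 5.874 \cdot 10^{5}$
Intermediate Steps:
$p{\left(J \right)} = 4 J^{2}$ ($p{\left(J \right)} = J^{2} \cdot 4 = 4 J^{2}$)
$- \frac{239233}{371312} + \frac{p{\left(682 \right)}}{- \frac{214670}{-225882} - \frac{204226}{-92120}} = - \frac{239233}{371312} + \frac{4 \cdot 682^{2}}{- \frac{214670}{-225882} - \frac{204226}{-92120}} = \left(-239233\right) \frac{1}{371312} + \frac{4 \cdot 465124}{\left(-214670\right) \left(- \frac{1}{225882}\right) - - \frac{102113}{46060}} = - \frac{239233}{371312} + \frac{1860496}{\frac{107335}{112941} + \frac{102113}{46060}} = - \frac{239233}{371312} + \frac{1860496}{\frac{350565839}{110682180}} = - \frac{239233}{371312} + 1860496 \cdot \frac{110682180}{350565839} = - \frac{239233}{371312} + \frac{205923753161280}{350565839} = \frac{3324429424647992951}{5659534904816}$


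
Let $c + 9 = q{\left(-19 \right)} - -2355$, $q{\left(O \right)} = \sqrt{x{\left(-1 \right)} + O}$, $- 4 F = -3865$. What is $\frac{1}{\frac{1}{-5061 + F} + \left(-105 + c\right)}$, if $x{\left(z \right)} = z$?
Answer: $\frac{120239336393}{269457396579009} - \frac{536543282 i \sqrt{5}}{1347286982895045} \approx 0.00044623 - 8.9049 \cdot 10^{-7} i$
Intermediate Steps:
$F = \frac{3865}{4}$ ($F = \left(- \frac{1}{4}\right) \left(-3865\right) = \frac{3865}{4} \approx 966.25$)
$q{\left(O \right)} = \sqrt{-1 + O}$
$c = 2346 + 2 i \sqrt{5}$ ($c = -9 + \left(\sqrt{-1 - 19} - -2355\right) = -9 + \left(\sqrt{-20} + 2355\right) = -9 + \left(2 i \sqrt{5} + 2355\right) = -9 + \left(2355 + 2 i \sqrt{5}\right) = 2346 + 2 i \sqrt{5} \approx 2346.0 + 4.4721 i$)
$\frac{1}{\frac{1}{-5061 + F} + \left(-105 + c\right)} = \frac{1}{\frac{1}{-5061 + \frac{3865}{4}} + \left(-105 + \left(2346 + 2 i \sqrt{5}\right)\right)} = \frac{1}{\frac{1}{- \frac{16379}{4}} + \left(2241 + 2 i \sqrt{5}\right)} = \frac{1}{- \frac{4}{16379} + \left(2241 + 2 i \sqrt{5}\right)} = \frac{1}{\frac{36705335}{16379} + 2 i \sqrt{5}}$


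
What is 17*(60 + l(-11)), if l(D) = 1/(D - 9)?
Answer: 20383/20 ≈ 1019.2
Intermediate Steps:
l(D) = 1/(-9 + D)
17*(60 + l(-11)) = 17*(60 + 1/(-9 - 11)) = 17*(60 + 1/(-20)) = 17*(60 - 1/20) = 17*(1199/20) = 20383/20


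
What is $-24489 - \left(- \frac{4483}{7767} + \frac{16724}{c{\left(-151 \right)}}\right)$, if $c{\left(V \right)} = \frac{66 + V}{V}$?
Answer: $- \frac{35781325808}{660195} \approx -54198.0$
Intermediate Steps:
$c{\left(V \right)} = \frac{66 + V}{V}$
$-24489 - \left(- \frac{4483}{7767} + \frac{16724}{c{\left(-151 \right)}}\right) = -24489 - \left(- \frac{4483}{7767} + 16724 \left(- \frac{151}{66 - 151}\right)\right) = -24489 - \left(- \frac{4483}{7767} + \frac{16724}{\left(- \frac{1}{151}\right) \left(-85\right)}\right) = -24489 + \left(\frac{4483}{7767} - \frac{16724}{\frac{85}{151}}\right) = -24489 + \left(\frac{4483}{7767} - \frac{2525324}{85}\right) = -24489 - \frac{19613810453}{660195} = - \frac{35781325808}{660195}$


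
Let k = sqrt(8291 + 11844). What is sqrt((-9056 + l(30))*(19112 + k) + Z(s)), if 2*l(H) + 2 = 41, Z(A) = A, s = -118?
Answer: sqrt(-690822824 - 36146*sqrt(20135))/2 ≈ 13190.0*I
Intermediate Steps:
l(H) = 39/2 (l(H) = -1 + (1/2)*41 = -1 + 41/2 = 39/2)
k = sqrt(20135) ≈ 141.90
sqrt((-9056 + l(30))*(19112 + k) + Z(s)) = sqrt((-9056 + 39/2)*(19112 + sqrt(20135)) - 118) = sqrt(-18073*(19112 + sqrt(20135))/2 - 118) = sqrt((-172705588 - 18073*sqrt(20135)/2) - 118) = sqrt(-172705706 - 18073*sqrt(20135)/2)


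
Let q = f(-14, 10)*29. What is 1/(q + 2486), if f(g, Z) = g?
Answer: 1/2080 ≈ 0.00048077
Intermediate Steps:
q = -406 (q = -14*29 = -406)
1/(q + 2486) = 1/(-406 + 2486) = 1/2080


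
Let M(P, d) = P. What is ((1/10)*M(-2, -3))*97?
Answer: -97/5 ≈ -19.400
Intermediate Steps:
((1/10)*M(-2, -3))*97 = ((1/10)*(-2))*97 = ((1*(⅒))*(-2))*97 = ((⅒)*(-2))*97 = -⅕*97 = -97/5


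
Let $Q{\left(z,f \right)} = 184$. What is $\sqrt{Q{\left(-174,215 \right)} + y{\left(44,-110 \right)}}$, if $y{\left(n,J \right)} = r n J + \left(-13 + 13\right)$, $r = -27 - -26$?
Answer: $4 \sqrt{314} \approx 70.88$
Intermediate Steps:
$r = -1$ ($r = -27 + 26 = -1$)
$y{\left(n,J \right)} = - J n$ ($y{\left(n,J \right)} = - n J + \left(-13 + 13\right) = - J n + 0 = - J n$)
$\sqrt{Q{\left(-174,215 \right)} + y{\left(44,-110 \right)}} = \sqrt{184 - \left(-110\right) 44} = \sqrt{184 + 4840} = \sqrt{5024} = 4 \sqrt{314}$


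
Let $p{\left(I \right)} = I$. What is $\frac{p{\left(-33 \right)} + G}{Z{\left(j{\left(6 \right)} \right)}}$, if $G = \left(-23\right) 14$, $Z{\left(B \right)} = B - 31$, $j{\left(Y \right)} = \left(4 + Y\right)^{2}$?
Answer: $- \frac{355}{69} \approx -5.1449$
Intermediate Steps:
$Z{\left(B \right)} = -31 + B$ ($Z{\left(B \right)} = B - 31 = -31 + B$)
$G = -322$
$\frac{p{\left(-33 \right)} + G}{Z{\left(j{\left(6 \right)} \right)}} = \frac{-33 - 322}{-31 + \left(4 + 6\right)^{2}} = - \frac{355}{-31 + 10^{2}} = - \frac{355}{-31 + 100} = - \frac{355}{69}$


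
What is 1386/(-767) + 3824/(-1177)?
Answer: -4564330/902759 ≈ -5.0560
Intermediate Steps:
1386/(-767) + 3824/(-1177) = 1386*(-1/767) + 3824*(-1/1177) = -1386/767 - 3824/1177 = -4564330/902759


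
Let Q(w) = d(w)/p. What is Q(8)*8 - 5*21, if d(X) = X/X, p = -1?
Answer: -113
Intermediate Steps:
d(X) = 1
Q(w) = -1 (Q(w) = 1/(-1) = 1*(-1) = -1)
Q(8)*8 - 5*21 = -1*8 - 5*21 = -8 - 105 = -113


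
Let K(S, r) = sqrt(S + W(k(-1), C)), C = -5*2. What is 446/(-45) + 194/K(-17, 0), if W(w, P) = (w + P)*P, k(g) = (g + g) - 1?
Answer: -446/45 + 194*sqrt(113)/113 ≈ 8.3389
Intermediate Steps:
C = -10
k(g) = -1 + 2*g (k(g) = 2*g - 1 = -1 + 2*g)
W(w, P) = P*(P + w) (W(w, P) = (P + w)*P = P*(P + w))
K(S, r) = sqrt(130 + S) (K(S, r) = sqrt(S - 10*(-10 + (-1 + 2*(-1)))) = sqrt(S - 10*(-10 + (-1 - 2))) = sqrt(S - 10*(-10 - 3)) = sqrt(S - 10*(-13)) = sqrt(S + 130) = sqrt(130 + S))
446/(-45) + 194/K(-17, 0) = 446/(-45) + 194/(sqrt(130 - 17)) = 446*(-1/45) + 194/(sqrt(113)) = -446/45 + 194*(sqrt(113)/113) = -446/45 + 194*sqrt(113)/113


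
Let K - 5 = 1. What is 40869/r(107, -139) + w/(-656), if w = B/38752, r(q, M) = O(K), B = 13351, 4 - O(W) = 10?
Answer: -173157280039/25421312 ≈ -6811.5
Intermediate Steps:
K = 6 (K = 5 + 1 = 6)
O(W) = -6 (O(W) = 4 - 1*10 = 4 - 10 = -6)
r(q, M) = -6
w = 13351/38752 ≈ 0.34452
40869/r(107, -139) + w/(-656) = 40869/(-6) + (13351/38752)/(-656) = 40869*(-⅙) + (13351/38752)*(-1/656) = -13623/2 - 13351/25421312 = -173157280039/25421312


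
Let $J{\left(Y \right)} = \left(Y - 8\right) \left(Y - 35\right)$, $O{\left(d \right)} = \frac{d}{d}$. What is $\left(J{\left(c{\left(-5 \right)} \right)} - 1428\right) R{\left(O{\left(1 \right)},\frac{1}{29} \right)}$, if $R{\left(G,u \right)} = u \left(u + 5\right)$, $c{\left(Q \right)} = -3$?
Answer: $- \frac{147460}{841} \approx -175.34$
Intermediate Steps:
$O{\left(d \right)} = 1$
$J{\left(Y \right)} = \left(-35 + Y\right) \left(-8 + Y\right)$ ($J{\left(Y \right)} = \left(-8 + Y\right) \left(-35 + Y\right) = \left(-35 + Y\right) \left(-8 + Y\right)$)
$R{\left(G,u \right)} = u \left(5 + u\right)$
$\left(J{\left(c{\left(-5 \right)} \right)} - 1428\right) R{\left(O{\left(1 \right)},\frac{1}{29} \right)} = \left(\left(280 + \left(-3\right)^{2} - -129\right) - 1428\right) \frac{5 + \frac{1}{29}}{29} = \left(\left(280 + 9 + 129\right) - 1428\right) \frac{5 + \frac{1}{29}}{29} = \left(418 - 1428\right) \frac{1}{29} \cdot \frac{146}{29} = \left(-1010\right) \frac{146}{841} = - \frac{147460}{841}$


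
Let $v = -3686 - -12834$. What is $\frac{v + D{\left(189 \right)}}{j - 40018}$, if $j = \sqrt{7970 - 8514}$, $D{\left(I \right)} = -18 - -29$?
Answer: $- \frac{10780143}{47101202} - \frac{9159 i \sqrt{34}}{400360217} \approx -0.22887 - 0.00013339 i$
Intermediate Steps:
$v = 9148$ ($v = -3686 + 12834 = 9148$)
$D{\left(I \right)} = 11$ ($D{\left(I \right)} = -18 + 29 = 11$)
$j = 4 i \sqrt{34}$ ($j = \sqrt{-544} = 4 i \sqrt{34} \approx 23.324 i$)
$\frac{v + D{\left(189 \right)}}{j - 40018} = \frac{9148 + 11}{4 i \sqrt{34} - 40018} = \frac{9159}{-40018 + 4 i \sqrt{34}}$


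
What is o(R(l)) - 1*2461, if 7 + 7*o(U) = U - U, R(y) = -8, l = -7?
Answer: -2462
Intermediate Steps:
o(U) = -1 (o(U) = -1 + (U - U)/7 = -1 + (⅐)*0 = -1 + 0 = -1)
o(R(l)) - 1*2461 = -1 - 1*2461 = -1 - 2461 = -2462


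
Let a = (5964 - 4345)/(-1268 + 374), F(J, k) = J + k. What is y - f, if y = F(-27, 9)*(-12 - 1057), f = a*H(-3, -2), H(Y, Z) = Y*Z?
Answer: 2868677/149 ≈ 19253.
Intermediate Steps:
a = -1619/894 (a = 1619/(-894) = 1619*(-1/894) = -1619/894 ≈ -1.8110)
f = -1619/149 (f = -(-1619)*(-2)/298 = -1619/894*6 = -1619/149 ≈ -10.866)
y = 19242 (y = (-27 + 9)*(-12 - 1057) = -18*(-1069) = 19242)
y - f = 19242 - 1*(-1619/149) = 19242 + 1619/149 = 2868677/149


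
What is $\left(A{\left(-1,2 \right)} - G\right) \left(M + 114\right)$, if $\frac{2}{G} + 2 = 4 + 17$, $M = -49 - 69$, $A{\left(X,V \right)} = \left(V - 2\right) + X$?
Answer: $\frac{84}{19} \approx 4.4211$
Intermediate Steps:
$A{\left(X,V \right)} = -2 + V + X$ ($A{\left(X,V \right)} = \left(-2 + V\right) + X = -2 + V + X$)
$M = -118$
$G = \frac{2}{19}$ ($G = \frac{2}{-2 + \left(4 + 17\right)} = \frac{2}{-2 + 21} = \frac{2}{19} \approx 0.10526$)
$\left(A{\left(-1,2 \right)} - G\right) \left(M + 114\right) = \left(\left(-2 + 2 - 1\right) - \frac{2}{19}\right) \left(-118 + 114\right) = \left(-1 - \frac{2}{19}\right) \left(-4\right) = \left(- \frac{21}{19}\right) \left(-4\right) = \frac{84}{19}$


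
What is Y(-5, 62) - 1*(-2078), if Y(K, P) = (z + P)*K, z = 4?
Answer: 1748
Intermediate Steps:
Y(K, P) = K*(4 + P) (Y(K, P) = (4 + P)*K = K*(4 + P))
Y(-5, 62) - 1*(-2078) = -5*(4 + 62) - 1*(-2078) = -5*66 + 2078 = -330 + 2078 = 1748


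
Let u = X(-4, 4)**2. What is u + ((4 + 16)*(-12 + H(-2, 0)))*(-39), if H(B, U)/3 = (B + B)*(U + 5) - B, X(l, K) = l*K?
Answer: 51736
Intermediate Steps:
X(l, K) = K*l
H(B, U) = -3*B + 6*B*(5 + U) (H(B, U) = 3*((B + B)*(U + 5) - B) = 3*((2*B)*(5 + U) - B) = 3*(2*B*(5 + U) - B) = 3*(-B + 2*B*(5 + U)) = -3*B + 6*B*(5 + U))
u = 256 (u = (4*(-4))**2 = (-16)**2 = 256)
u + ((4 + 16)*(-12 + H(-2, 0)))*(-39) = 256 + ((4 + 16)*(-12 + 3*(-2)*(9 + 2*0)))*(-39) = 256 + (20*(-12 + 3*(-2)*(9 + 0)))*(-39) = 256 + (20*(-12 + 3*(-2)*9))*(-39) = 256 + (20*(-12 - 54))*(-39) = 256 + (20*(-66))*(-39) = 256 - 1320*(-39) = 256 + 51480 = 51736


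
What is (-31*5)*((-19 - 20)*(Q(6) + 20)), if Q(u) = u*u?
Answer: 338520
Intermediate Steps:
Q(u) = u²
(-31*5)*((-19 - 20)*(Q(6) + 20)) = (-31*5)*((-19 - 20)*(6² + 20)) = -(-6045)*(36 + 20) = -(-6045)*56 = -155*(-2184) = 338520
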